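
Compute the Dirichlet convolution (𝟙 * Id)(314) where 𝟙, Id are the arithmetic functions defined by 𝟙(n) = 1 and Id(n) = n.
(𝟙 * Id)(314) = 474

Divisors of 314: [1, 2, 157, 314]. For each d | 314:
  d = 1: 𝟙(1) · Id(314/1) = 1 · 314 = 314
  d = 2: 𝟙(2) · Id(314/2) = 1 · 157 = 157
  d = 157: 𝟙(157) · Id(314/157) = 1 · 2 = 2
  d = 314: 𝟙(314) · Id(314/314) = 1 · 1 = 1
Summing: (𝟙 * Id)(314) = 314 + 157 + 2 + 1 = 474.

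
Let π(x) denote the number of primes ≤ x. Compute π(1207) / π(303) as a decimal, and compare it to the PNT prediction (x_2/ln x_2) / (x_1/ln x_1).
π(1207)/π(303) = 197/62 ≈ 3.1774;  PNT prediction ≈ 3.2076.

π(303) = 62 and π(1207) = 197, so π(1207)/π(303) ≈ 3.1774. The PNT-predicted ratio is (1207/ln(1207)) / (303/ln(303)) ≈ 3.2076. The two agree to within a few percent, as expected.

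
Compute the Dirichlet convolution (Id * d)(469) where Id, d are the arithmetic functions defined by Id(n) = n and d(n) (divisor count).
(Id * d)(469) = 621

Divisors of 469: [1, 7, 67, 469]. For each d | 469:
  d = 1: Id(1) · d(469/1) = 1 · 4 = 4
  d = 7: Id(7) · d(469/7) = 7 · 2 = 14
  d = 67: Id(67) · d(469/67) = 67 · 2 = 134
  d = 469: Id(469) · d(469/469) = 469 · 1 = 469
Summing: (Id * d)(469) = 4 + 14 + 134 + 469 = 621.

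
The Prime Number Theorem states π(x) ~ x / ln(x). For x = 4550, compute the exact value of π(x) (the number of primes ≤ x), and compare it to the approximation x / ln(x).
π(4550) = 617;  x/ln(x) ≈ 540.20;  relative error ≈ 12.45%.

Directly count primes up to 4550: π(4550) = 617. The PNT approximation gives 4550/ln(4550) ≈ 4550/8.42288 ≈ 540.20. Relative error (π(x) − x/ln(x)) / π(x) ≈ 12.45%; the approximation is known to undercount slightly (Li(x) is a better estimate).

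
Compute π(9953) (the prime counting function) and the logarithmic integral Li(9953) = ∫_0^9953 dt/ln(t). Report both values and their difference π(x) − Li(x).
π(9953) = 1227;  Li(9953) ≈ 1241.03;  π(x) − Li(x) ≈ -14.03.

Direct count of primes ≤ 9953 gives π(9953) = 1227. Numerical evaluation of the logarithmic integral gives Li(9953) ≈ 1241.03. The difference π(x) − Li(x) ≈ -14.03 is typically negative for small/moderate x (Li(x) overestimates), though Littlewood's theorem shows this sign changes infinitely often.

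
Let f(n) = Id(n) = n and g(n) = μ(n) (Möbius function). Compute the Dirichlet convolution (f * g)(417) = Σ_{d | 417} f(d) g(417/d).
(Id * μ)(417) = 276

Divisors of 417: [1, 3, 139, 417]. For each d | 417:
  d = 1: Id(1) · μ(417/1) = 1 · 1 = 1
  d = 3: Id(3) · μ(417/3) = 3 · -1 = -3
  d = 139: Id(139) · μ(417/139) = 139 · -1 = -139
  d = 417: Id(417) · μ(417/417) = 417 · 1 = 417
Summing: (Id * μ)(417) = 1 + -3 + -139 + 417 = 276.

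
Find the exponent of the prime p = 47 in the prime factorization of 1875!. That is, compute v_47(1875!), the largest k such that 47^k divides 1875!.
v_47(1875!) = 39

Legendre's formula: v_p(n!) = Σ_{k ≥ 1} ⌊n / p^k⌋. For p = 47, n = 1875, the terms are:
  ⌊1875/47^1⌋ = ⌊1875/47⌋ = 39
(the next term ⌊1875/47^2⌋ = 0, terminating the sum). Summing: v_47(1875!) = 39 = 39.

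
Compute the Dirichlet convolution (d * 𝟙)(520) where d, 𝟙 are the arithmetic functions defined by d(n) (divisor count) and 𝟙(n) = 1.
(d * 𝟙)(520) = 90

Divisors of 520: [1, 2, 4, 5, 8, 10, 13, 20, 26, 40, 52, 65, 104, 130, 260, 520]. For each d | 520:
  d = 1: d(1) · 𝟙(520/1) = 1 · 1 = 1
  d = 2: d(2) · 𝟙(520/2) = 2 · 1 = 2
  d = 4: d(4) · 𝟙(520/4) = 3 · 1 = 3
  d = 5: d(5) · 𝟙(520/5) = 2 · 1 = 2
  d = 8: d(8) · 𝟙(520/8) = 4 · 1 = 4
  d = 10: d(10) · 𝟙(520/10) = 4 · 1 = 4
  d = 13: d(13) · 𝟙(520/13) = 2 · 1 = 2
  d = 20: d(20) · 𝟙(520/20) = 6 · 1 = 6
  d = 26: d(26) · 𝟙(520/26) = 4 · 1 = 4
  d = 40: d(40) · 𝟙(520/40) = 8 · 1 = 8
  d = 52: d(52) · 𝟙(520/52) = 6 · 1 = 6
  d = 65: d(65) · 𝟙(520/65) = 4 · 1 = 4
  d = 104: d(104) · 𝟙(520/104) = 8 · 1 = 8
  d = 130: d(130) · 𝟙(520/130) = 8 · 1 = 8
  d = 260: d(260) · 𝟙(520/260) = 12 · 1 = 12
  d = 520: d(520) · 𝟙(520/520) = 16 · 1 = 16
Summing: (d * 𝟙)(520) = 1 + 2 + 3 + 2 + 4 + 4 + 2 + 6 + 4 + 8 + 6 + 4 + 8 + 8 + 12 + 16 = 90.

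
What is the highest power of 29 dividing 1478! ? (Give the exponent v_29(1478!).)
v_29(1478!) = 51

Legendre's formula: v_p(n!) = Σ_{k ≥ 1} ⌊n / p^k⌋. For p = 29, n = 1478, the terms are:
  ⌊1478/29^1⌋ = ⌊1478/29⌋ = 50
  ⌊1478/29^2⌋ = ⌊1478/841⌋ = 1
(the next term ⌊1478/29^3⌋ = 0, terminating the sum). Summing: v_29(1478!) = 50 + 1 = 51.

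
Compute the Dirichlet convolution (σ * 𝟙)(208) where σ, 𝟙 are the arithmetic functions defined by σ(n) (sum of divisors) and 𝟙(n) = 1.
(σ * 𝟙)(208) = 855

Divisors of 208: [1, 2, 4, 8, 13, 16, 26, 52, 104, 208]. For each d | 208:
  d = 1: σ(1) · 𝟙(208/1) = 1 · 1 = 1
  d = 2: σ(2) · 𝟙(208/2) = 3 · 1 = 3
  d = 4: σ(4) · 𝟙(208/4) = 7 · 1 = 7
  d = 8: σ(8) · 𝟙(208/8) = 15 · 1 = 15
  d = 13: σ(13) · 𝟙(208/13) = 14 · 1 = 14
  d = 16: σ(16) · 𝟙(208/16) = 31 · 1 = 31
  d = 26: σ(26) · 𝟙(208/26) = 42 · 1 = 42
  d = 52: σ(52) · 𝟙(208/52) = 98 · 1 = 98
  d = 104: σ(104) · 𝟙(208/104) = 210 · 1 = 210
  d = 208: σ(208) · 𝟙(208/208) = 434 · 1 = 434
Summing: (σ * 𝟙)(208) = 1 + 3 + 7 + 15 + 14 + 31 + 42 + 98 + 210 + 434 = 855.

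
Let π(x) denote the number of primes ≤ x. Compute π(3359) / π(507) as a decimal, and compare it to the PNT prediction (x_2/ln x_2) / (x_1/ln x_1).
π(3359)/π(507) = 473/96 ≈ 4.9271;  PNT prediction ≈ 5.0823.

π(507) = 96 and π(3359) = 473, so π(3359)/π(507) ≈ 4.9271. The PNT-predicted ratio is (3359/ln(3359)) / (507/ln(507)) ≈ 5.0823. The two agree to within a few percent, as expected.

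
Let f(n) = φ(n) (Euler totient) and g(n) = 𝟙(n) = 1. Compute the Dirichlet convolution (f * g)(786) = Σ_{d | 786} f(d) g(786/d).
(φ * 𝟙)(786) = 786

Divisors of 786: [1, 2, 3, 6, 131, 262, 393, 786]. For each d | 786:
  d = 1: φ(1) · 𝟙(786/1) = 1 · 1 = 1
  d = 2: φ(2) · 𝟙(786/2) = 1 · 1 = 1
  d = 3: φ(3) · 𝟙(786/3) = 2 · 1 = 2
  d = 6: φ(6) · 𝟙(786/6) = 2 · 1 = 2
  d = 131: φ(131) · 𝟙(786/131) = 130 · 1 = 130
  d = 262: φ(262) · 𝟙(786/262) = 130 · 1 = 130
  d = 393: φ(393) · 𝟙(786/393) = 260 · 1 = 260
  d = 786: φ(786) · 𝟙(786/786) = 260 · 1 = 260
Summing: (φ * 𝟙)(786) = 1 + 1 + 2 + 2 + 130 + 130 + 260 + 260 = 786.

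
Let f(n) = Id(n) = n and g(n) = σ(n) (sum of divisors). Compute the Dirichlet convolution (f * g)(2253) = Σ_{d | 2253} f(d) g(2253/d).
(Id * σ)(2253) = 10521

Divisors of 2253: [1, 3, 751, 2253]. For each d | 2253:
  d = 1: Id(1) · σ(2253/1) = 1 · 3008 = 3008
  d = 3: Id(3) · σ(2253/3) = 3 · 752 = 2256
  d = 751: Id(751) · σ(2253/751) = 751 · 4 = 3004
  d = 2253: Id(2253) · σ(2253/2253) = 2253 · 1 = 2253
Summing: (Id * σ)(2253) = 3008 + 2256 + 3004 + 2253 = 10521.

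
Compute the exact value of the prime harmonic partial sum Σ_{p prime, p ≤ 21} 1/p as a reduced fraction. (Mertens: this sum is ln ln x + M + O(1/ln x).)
Σ 1/p = 14117683/9699690

π(21) = 8, so the primes ≤ 21 are [2, 3, 5, 7, 11, 13, 17, 19]. Summing 1/p over these primes: 14117683/9699690 ≈ 1.4555. Mertens estimate ln ln(21) + 0.2615 ≈ 1.3748.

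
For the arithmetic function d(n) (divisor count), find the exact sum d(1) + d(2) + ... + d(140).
Σ_{n ≤ 140} d(n) = 719

Compute d(n) for each 1 ≤ n ≤ 140: d(1) = 1, d(2) = 2, d(3) = 2, d(4) = 3, d(5) = 2, d(6) = 4, d(7) = 2, d(8) = 4, d(9) = 3, d(10) = 4, d(11) = 2, d(12) = 6, d(13) = 2, d(14) = 4, d(15) = 4, d(16) = 5, d(17) = 2, d(18) = 6, d(19) = 2, d(20) = 6, d(21) = 4, d(22) = 4, d(23) = 2, d(24) = 8, d(25) = 3, d(26) = 4, d(27) = 4, d(28) = 6, d(29) = 2, d(30) = 8, d(31) = 2, d(32) = 6, d(33) = 4, d(34) = 4, d(35) = 4, d(36) = 9, d(37) = 2, d(38) = 4, d(39) = 4, d(40) = 8, d(41) = 2, d(42) = 8, d(43) = 2, d(44) = 6, d(45) = 6, d(46) = 4, d(47) = 2, d(48) = 10, d(49) = 3, d(50) = 6, d(51) = 4, d(52) = 6, d(53) = 2, d(54) = 8, d(55) = 4, d(56) = 8, d(57) = 4, d(58) = 4, d(59) = 2, d(60) = 12, d(61) = 2, d(62) = 4, d(63) = 6, d(64) = 7, d(65) = 4, d(66) = 8, d(67) = 2, d(68) = 6, d(69) = 4, d(70) = 8, d(71) = 2, d(72) = 12, d(73) = 2, d(74) = 4, d(75) = 6, d(76) = 6, d(77) = 4, d(78) = 8, d(79) = 2, d(80) = 10, d(81) = 5, d(82) = 4, d(83) = 2, d(84) = 12, d(85) = 4, d(86) = 4, d(87) = 4, d(88) = 8, d(89) = 2, d(90) = 12, d(91) = 4, d(92) = 6, d(93) = 4, d(94) = 4, d(95) = 4, d(96) = 12, d(97) = 2, d(98) = 6, d(99) = 6, d(100) = 9, d(101) = 2, d(102) = 8, d(103) = 2, d(104) = 8, d(105) = 8, d(106) = 4, d(107) = 2, d(108) = 12, d(109) = 2, d(110) = 8, d(111) = 4, d(112) = 10, d(113) = 2, d(114) = 8, d(115) = 4, d(116) = 6, d(117) = 6, d(118) = 4, d(119) = 4, d(120) = 16, d(121) = 3, d(122) = 4, d(123) = 4, d(124) = 6, d(125) = 4, d(126) = 12, d(127) = 2, d(128) = 8, d(129) = 4, d(130) = 8, d(131) = 2, d(132) = 12, d(133) = 4, d(134) = 4, d(135) = 8, d(136) = 8, d(137) = 2, d(138) = 8, d(139) = 2, d(140) = 12. Summing all 140 values: 719. (Dirichlet's divisor formula: Σ_{n ≤ x} d(n) = x ln(x) + (2γ − 1) x + O(√x). For x = 140, the asymptotic estimate is ≈ 713.45.)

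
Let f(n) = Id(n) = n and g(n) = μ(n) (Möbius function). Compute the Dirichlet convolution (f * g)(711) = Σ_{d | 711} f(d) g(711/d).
(Id * μ)(711) = 468

Divisors of 711: [1, 3, 9, 79, 237, 711]. For each d | 711:
  d = 1: Id(1) · μ(711/1) = 1 · 0 = 0
  d = 3: Id(3) · μ(711/3) = 3 · 1 = 3
  d = 9: Id(9) · μ(711/9) = 9 · -1 = -9
  d = 79: Id(79) · μ(711/79) = 79 · 0 = 0
  d = 237: Id(237) · μ(711/237) = 237 · -1 = -237
  d = 711: Id(711) · μ(711/711) = 711 · 1 = 711
Summing: (Id * μ)(711) = 0 + 3 + -9 + 0 + -237 + 711 = 468.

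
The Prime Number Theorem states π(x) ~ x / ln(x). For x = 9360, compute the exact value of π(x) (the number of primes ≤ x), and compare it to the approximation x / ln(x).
π(9360) = 1158;  x/ln(x) ≈ 1023.60;  relative error ≈ 11.61%.

Directly count primes up to 9360: π(9360) = 1158. The PNT approximation gives 9360/ln(9360) ≈ 9360/9.14420 ≈ 1023.60. Relative error (π(x) − x/ln(x)) / π(x) ≈ 11.61%; the approximation is known to undercount slightly (Li(x) is a better estimate).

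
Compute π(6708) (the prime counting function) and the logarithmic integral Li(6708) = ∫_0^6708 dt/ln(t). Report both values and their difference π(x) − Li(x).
π(6708) = 865;  Li(6708) ≈ 881.27;  π(x) − Li(x) ≈ -16.27.

Direct count of primes ≤ 6708 gives π(6708) = 865. Numerical evaluation of the logarithmic integral gives Li(6708) ≈ 881.27. The difference π(x) − Li(x) ≈ -16.27 is typically negative for small/moderate x (Li(x) overestimates), though Littlewood's theorem shows this sign changes infinitely often.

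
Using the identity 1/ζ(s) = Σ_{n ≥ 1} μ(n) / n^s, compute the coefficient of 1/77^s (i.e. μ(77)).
μ(77) = 1

Factor n = 77 = 7 · 11. μ(n) = 0 if any exponent ≥ 2 (not squarefree); otherwise μ(n) = (−1)^{ω(n)} where ω(n) is the number of distinct prime factors. Applying: μ(77) = 1.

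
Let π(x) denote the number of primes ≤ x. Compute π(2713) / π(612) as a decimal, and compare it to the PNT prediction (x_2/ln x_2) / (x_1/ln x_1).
π(2713)/π(612) = 396/111 ≈ 3.5676;  PNT prediction ≈ 3.5980.

π(612) = 111 and π(2713) = 396, so π(2713)/π(612) ≈ 3.5676. The PNT-predicted ratio is (2713/ln(2713)) / (612/ln(612)) ≈ 3.5980. The two agree to within a few percent, as expected.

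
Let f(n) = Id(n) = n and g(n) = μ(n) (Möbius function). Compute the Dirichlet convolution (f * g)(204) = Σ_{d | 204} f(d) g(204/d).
(Id * μ)(204) = 64

Divisors of 204: [1, 2, 3, 4, 6, 12, 17, 34, 51, 68, 102, 204]. For each d | 204:
  d = 1: Id(1) · μ(204/1) = 1 · 0 = 0
  d = 2: Id(2) · μ(204/2) = 2 · -1 = -2
  d = 3: Id(3) · μ(204/3) = 3 · 0 = 0
  d = 4: Id(4) · μ(204/4) = 4 · 1 = 4
  d = 6: Id(6) · μ(204/6) = 6 · 1 = 6
  d = 12: Id(12) · μ(204/12) = 12 · -1 = -12
  d = 17: Id(17) · μ(204/17) = 17 · 0 = 0
  d = 34: Id(34) · μ(204/34) = 34 · 1 = 34
  d = 51: Id(51) · μ(204/51) = 51 · 0 = 0
  d = 68: Id(68) · μ(204/68) = 68 · -1 = -68
  d = 102: Id(102) · μ(204/102) = 102 · -1 = -102
  d = 204: Id(204) · μ(204/204) = 204 · 1 = 204
Summing: (Id * μ)(204) = 0 + -2 + 0 + 4 + 6 + -12 + 0 + 34 + 0 + -68 + -102 + 204 = 64.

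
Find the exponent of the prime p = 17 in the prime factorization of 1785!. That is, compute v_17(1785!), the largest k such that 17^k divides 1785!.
v_17(1785!) = 111

Legendre's formula: v_p(n!) = Σ_{k ≥ 1} ⌊n / p^k⌋. For p = 17, n = 1785, the terms are:
  ⌊1785/17^1⌋ = ⌊1785/17⌋ = 105
  ⌊1785/17^2⌋ = ⌊1785/289⌋ = 6
(the next term ⌊1785/17^3⌋ = 0, terminating the sum). Summing: v_17(1785!) = 105 + 6 = 111.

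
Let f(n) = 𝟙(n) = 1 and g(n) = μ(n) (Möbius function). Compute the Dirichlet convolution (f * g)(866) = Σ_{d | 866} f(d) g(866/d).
(𝟙 * μ)(866) = 0

Divisors of 866: [1, 2, 433, 866]. For each d | 866:
  d = 1: 𝟙(1) · μ(866/1) = 1 · 1 = 1
  d = 2: 𝟙(2) · μ(866/2) = 1 · -1 = -1
  d = 433: 𝟙(433) · μ(866/433) = 1 · -1 = -1
  d = 866: 𝟙(866) · μ(866/866) = 1 · 1 = 1
Summing: (𝟙 * μ)(866) = 1 + -1 + -1 + 1 = 0.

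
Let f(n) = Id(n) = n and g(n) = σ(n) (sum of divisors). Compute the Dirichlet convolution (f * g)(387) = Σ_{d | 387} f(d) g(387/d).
(Id * σ)(387) = 2958

Divisors of 387: [1, 3, 9, 43, 129, 387]. For each d | 387:
  d = 1: Id(1) · σ(387/1) = 1 · 572 = 572
  d = 3: Id(3) · σ(387/3) = 3 · 176 = 528
  d = 9: Id(9) · σ(387/9) = 9 · 44 = 396
  d = 43: Id(43) · σ(387/43) = 43 · 13 = 559
  d = 129: Id(129) · σ(387/129) = 129 · 4 = 516
  d = 387: Id(387) · σ(387/387) = 387 · 1 = 387
Summing: (Id * σ)(387) = 572 + 528 + 396 + 559 + 516 + 387 = 2958.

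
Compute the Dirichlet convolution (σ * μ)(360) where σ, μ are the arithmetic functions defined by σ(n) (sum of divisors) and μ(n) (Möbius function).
(σ * μ)(360) = 360

Divisors of 360: [1, 2, 3, 4, 5, 6, 8, 9, 10, 12, 15, 18, 20, 24, 30, 36, 40, 45, 60, 72, 90, 120, 180, 360]. For each d | 360:
  d = 1: σ(1) · μ(360/1) = 1 · 0 = 0
  d = 2: σ(2) · μ(360/2) = 3 · 0 = 0
  d = 3: σ(3) · μ(360/3) = 4 · 0 = 0
  d = 4: σ(4) · μ(360/4) = 7 · 0 = 0
  d = 5: σ(5) · μ(360/5) = 6 · 0 = 0
  d = 6: σ(6) · μ(360/6) = 12 · 0 = 0
  d = 8: σ(8) · μ(360/8) = 15 · 0 = 0
  d = 9: σ(9) · μ(360/9) = 13 · 0 = 0
  d = 10: σ(10) · μ(360/10) = 18 · 0 = 0
  d = 12: σ(12) · μ(360/12) = 28 · -1 = -28
  d = 15: σ(15) · μ(360/15) = 24 · 0 = 0
  d = 18: σ(18) · μ(360/18) = 39 · 0 = 0
  d = 20: σ(20) · μ(360/20) = 42 · 0 = 0
  d = 24: σ(24) · μ(360/24) = 60 · 1 = 60
  d = 30: σ(30) · μ(360/30) = 72 · 0 = 0
  d = 36: σ(36) · μ(360/36) = 91 · 1 = 91
  d = 40: σ(40) · μ(360/40) = 90 · 0 = 0
  d = 45: σ(45) · μ(360/45) = 78 · 0 = 0
  d = 60: σ(60) · μ(360/60) = 168 · 1 = 168
  d = 72: σ(72) · μ(360/72) = 195 · -1 = -195
  d = 90: σ(90) · μ(360/90) = 234 · 0 = 0
  d = 120: σ(120) · μ(360/120) = 360 · -1 = -360
  d = 180: σ(180) · μ(360/180) = 546 · -1 = -546
  d = 360: σ(360) · μ(360/360) = 1170 · 1 = 1170
Summing: (σ * μ)(360) = 0 + 0 + 0 + 0 + 0 + 0 + 0 + 0 + 0 + -28 + 0 + 0 + 0 + 60 + 0 + 91 + 0 + 0 + 168 + -195 + 0 + -360 + -546 + 1170 = 360.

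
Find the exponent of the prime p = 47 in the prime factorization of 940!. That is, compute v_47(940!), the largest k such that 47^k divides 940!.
v_47(940!) = 20

Legendre's formula: v_p(n!) = Σ_{k ≥ 1} ⌊n / p^k⌋. For p = 47, n = 940, the terms are:
  ⌊940/47^1⌋ = ⌊940/47⌋ = 20
(the next term ⌊940/47^2⌋ = 0, terminating the sum). Summing: v_47(940!) = 20 = 20.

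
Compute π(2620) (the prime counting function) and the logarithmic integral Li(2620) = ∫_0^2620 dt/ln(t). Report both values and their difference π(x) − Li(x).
π(2620) = 380;  Li(2620) ≈ 394.90;  π(x) − Li(x) ≈ -14.90.

Direct count of primes ≤ 2620 gives π(2620) = 380. Numerical evaluation of the logarithmic integral gives Li(2620) ≈ 394.90. The difference π(x) − Li(x) ≈ -14.90 is typically negative for small/moderate x (Li(x) overestimates), though Littlewood's theorem shows this sign changes infinitely often.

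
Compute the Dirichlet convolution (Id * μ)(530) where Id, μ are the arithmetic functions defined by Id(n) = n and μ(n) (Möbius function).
(Id * μ)(530) = 208

Divisors of 530: [1, 2, 5, 10, 53, 106, 265, 530]. For each d | 530:
  d = 1: Id(1) · μ(530/1) = 1 · -1 = -1
  d = 2: Id(2) · μ(530/2) = 2 · 1 = 2
  d = 5: Id(5) · μ(530/5) = 5 · 1 = 5
  d = 10: Id(10) · μ(530/10) = 10 · -1 = -10
  d = 53: Id(53) · μ(530/53) = 53 · 1 = 53
  d = 106: Id(106) · μ(530/106) = 106 · -1 = -106
  d = 265: Id(265) · μ(530/265) = 265 · -1 = -265
  d = 530: Id(530) · μ(530/530) = 530 · 1 = 530
Summing: (Id * μ)(530) = -1 + 2 + 5 + -10 + 53 + -106 + -265 + 530 = 208.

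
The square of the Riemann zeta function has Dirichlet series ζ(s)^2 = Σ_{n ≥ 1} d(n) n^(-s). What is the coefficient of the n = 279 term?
d(279) = 6

ζ(s)^2 = (Σ 1/m^s)(Σ 1/k^s). The coefficient of 1/n^s in the product is the number of ordered pairs (m, k) with mk = n, which equals d(n). For n = 279, divisors are [1, 3, 9, 31, 93, 279], so d(279) = 6.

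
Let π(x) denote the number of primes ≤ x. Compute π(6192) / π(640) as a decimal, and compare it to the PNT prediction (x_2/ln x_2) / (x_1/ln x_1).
π(6192)/π(640) = 804/115 ≈ 6.9913;  PNT prediction ≈ 7.1601.

π(640) = 115 and π(6192) = 804, so π(6192)/π(640) ≈ 6.9913. The PNT-predicted ratio is (6192/ln(6192)) / (640/ln(640)) ≈ 7.1601. The two agree to within a few percent, as expected.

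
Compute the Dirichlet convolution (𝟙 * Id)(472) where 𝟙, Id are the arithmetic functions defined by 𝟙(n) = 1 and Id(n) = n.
(𝟙 * Id)(472) = 900

Divisors of 472: [1, 2, 4, 8, 59, 118, 236, 472]. For each d | 472:
  d = 1: 𝟙(1) · Id(472/1) = 1 · 472 = 472
  d = 2: 𝟙(2) · Id(472/2) = 1 · 236 = 236
  d = 4: 𝟙(4) · Id(472/4) = 1 · 118 = 118
  d = 8: 𝟙(8) · Id(472/8) = 1 · 59 = 59
  d = 59: 𝟙(59) · Id(472/59) = 1 · 8 = 8
  d = 118: 𝟙(118) · Id(472/118) = 1 · 4 = 4
  d = 236: 𝟙(236) · Id(472/236) = 1 · 2 = 2
  d = 472: 𝟙(472) · Id(472/472) = 1 · 1 = 1
Summing: (𝟙 * Id)(472) = 472 + 236 + 118 + 59 + 8 + 4 + 2 + 1 = 900.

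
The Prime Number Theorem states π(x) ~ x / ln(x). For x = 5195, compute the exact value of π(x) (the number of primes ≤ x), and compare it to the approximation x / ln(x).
π(5195) = 691;  x/ln(x) ≈ 607.22;  relative error ≈ 12.13%.

Directly count primes up to 5195: π(5195) = 691. The PNT approximation gives 5195/ln(5195) ≈ 5195/8.55545 ≈ 607.22. Relative error (π(x) − x/ln(x)) / π(x) ≈ 12.13%; the approximation is known to undercount slightly (Li(x) is a better estimate).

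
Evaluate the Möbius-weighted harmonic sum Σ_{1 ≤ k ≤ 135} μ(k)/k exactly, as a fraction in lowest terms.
Σ μ(k)/k = 1798157260399775266990045811129040783798487774562/262948239526313870385685898536205956450305483726315

Values of μ(k) for 1 ≤ k ≤ 135: μ(1) = 1, μ(2) = -1, μ(3) = -1, μ(5) = -1, μ(6) = 1, μ(7) = -1, μ(10) = 1, μ(11) = -1, μ(13) = -1, μ(14) = 1, μ(15) = 1, μ(17) = -1, μ(19) = -1, μ(21) = 1, μ(22) = 1, μ(23) = -1, μ(26) = 1, μ(29) = -1, μ(30) = -1, μ(31) = -1, μ(33) = 1, μ(34) = 1, μ(35) = 1, μ(37) = -1, μ(38) = 1, μ(39) = 1, μ(41) = -1, μ(42) = -1, μ(43) = -1, μ(46) = 1, μ(47) = -1, μ(51) = 1, μ(53) = -1, μ(55) = 1, μ(57) = 1, μ(58) = 1, μ(59) = -1, μ(61) = -1, μ(62) = 1, μ(65) = 1, μ(66) = -1, μ(67) = -1, μ(69) = 1, μ(70) = -1, μ(71) = -1, μ(73) = -1, μ(74) = 1, μ(77) = 1, μ(78) = -1, μ(79) = -1, μ(82) = 1, μ(83) = -1, μ(85) = 1, μ(86) = 1, μ(87) = 1, μ(89) = -1, μ(91) = 1, μ(93) = 1, μ(94) = 1, μ(95) = 1, μ(97) = -1, μ(101) = -1, μ(102) = -1, μ(103) = -1, μ(105) = -1, μ(106) = 1, μ(107) = -1, μ(109) = -1, μ(110) = -1, μ(111) = 1, μ(113) = -1, μ(114) = -1, μ(115) = 1, μ(118) = 1, μ(119) = 1, μ(122) = 1, μ(123) = 1, μ(127) = -1, μ(129) = 1, μ(130) = -1, μ(131) = -1, μ(133) = 1, μ(134) = 1, with μ = 0 on non-squarefree integers. Summing μ(k)/k for k where μ(k) ≠ 0 gives 1798157260399775266990045811129040783798487774562/262948239526313870385685898536205956450305483726315 ≈ 0.0068. (PNT ⟺ this sum → 0 as n → ∞.)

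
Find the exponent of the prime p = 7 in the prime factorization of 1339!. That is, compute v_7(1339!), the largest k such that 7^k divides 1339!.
v_7(1339!) = 221

Legendre's formula: v_p(n!) = Σ_{k ≥ 1} ⌊n / p^k⌋. For p = 7, n = 1339, the terms are:
  ⌊1339/7^1⌋ = ⌊1339/7⌋ = 191
  ⌊1339/7^2⌋ = ⌊1339/49⌋ = 27
  ⌊1339/7^3⌋ = ⌊1339/343⌋ = 3
(the next term ⌊1339/7^4⌋ = 0, terminating the sum). Summing: v_7(1339!) = 191 + 27 + 3 = 221.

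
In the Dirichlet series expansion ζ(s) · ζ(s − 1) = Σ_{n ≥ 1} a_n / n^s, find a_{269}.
σ(269) = 270

In the product (Σ m^0/m^s)(Σ k / k^s) = Σ (Σ_{d | n} d) / n^s, the coefficient of 1/n^s is σ(n) = Σ_{d | n} d. For n = 269, divisors are [1, 269]; summing: σ(269) = 270.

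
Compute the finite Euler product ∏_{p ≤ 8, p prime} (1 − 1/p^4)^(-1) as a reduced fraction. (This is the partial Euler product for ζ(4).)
∏ = 7203/6656

The primes p ≤ 8 are [2, 3, 5, 7]. For each prime, (1 − 1/p^4)^(-1) = p^4 / (p^4 − 1). The product is (1 − 1/2^4)^(-1), (1 − 1/3^4)^(-1), (1 − 1/5^4)^(-1), (1 − 1/7^4)^(-1) = ∏ p^4 / (p^4 − 1) = 7203/6656.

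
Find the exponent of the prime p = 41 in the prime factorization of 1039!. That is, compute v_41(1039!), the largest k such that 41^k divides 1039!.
v_41(1039!) = 25

Legendre's formula: v_p(n!) = Σ_{k ≥ 1} ⌊n / p^k⌋. For p = 41, n = 1039, the terms are:
  ⌊1039/41^1⌋ = ⌊1039/41⌋ = 25
(the next term ⌊1039/41^2⌋ = 0, terminating the sum). Summing: v_41(1039!) = 25 = 25.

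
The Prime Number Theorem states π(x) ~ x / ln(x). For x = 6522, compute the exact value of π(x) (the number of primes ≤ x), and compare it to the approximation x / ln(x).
π(6522) = 843;  x/ln(x) ≈ 742.58;  relative error ≈ 11.91%.

Directly count primes up to 6522: π(6522) = 843. The PNT approximation gives 6522/ln(6522) ≈ 6522/8.78294 ≈ 742.58. Relative error (π(x) − x/ln(x)) / π(x) ≈ 11.91%; the approximation is known to undercount slightly (Li(x) is a better estimate).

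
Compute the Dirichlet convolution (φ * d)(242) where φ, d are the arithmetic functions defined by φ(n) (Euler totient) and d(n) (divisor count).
(φ * d)(242) = 399

Divisors of 242: [1, 2, 11, 22, 121, 242]. For each d | 242:
  d = 1: φ(1) · d(242/1) = 1 · 6 = 6
  d = 2: φ(2) · d(242/2) = 1 · 3 = 3
  d = 11: φ(11) · d(242/11) = 10 · 4 = 40
  d = 22: φ(22) · d(242/22) = 10 · 2 = 20
  d = 121: φ(121) · d(242/121) = 110 · 2 = 220
  d = 242: φ(242) · d(242/242) = 110 · 1 = 110
Summing: (φ * d)(242) = 6 + 3 + 40 + 20 + 220 + 110 = 399.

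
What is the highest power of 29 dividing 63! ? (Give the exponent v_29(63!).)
v_29(63!) = 2

Legendre's formula: v_p(n!) = Σ_{k ≥ 1} ⌊n / p^k⌋. For p = 29, n = 63, the terms are:
  ⌊63/29^1⌋ = ⌊63/29⌋ = 2
(the next term ⌊63/29^2⌋ = 0, terminating the sum). Summing: v_29(63!) = 2 = 2.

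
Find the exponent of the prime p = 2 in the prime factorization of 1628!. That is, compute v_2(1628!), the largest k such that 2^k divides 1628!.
v_2(1628!) = 1622

Legendre's formula: v_p(n!) = Σ_{k ≥ 1} ⌊n / p^k⌋. For p = 2, n = 1628, the terms are:
  ⌊1628/2^1⌋ = ⌊1628/2⌋ = 814
  ⌊1628/2^2⌋ = ⌊1628/4⌋ = 407
  ⌊1628/2^3⌋ = ⌊1628/8⌋ = 203
  ⌊1628/2^4⌋ = ⌊1628/16⌋ = 101
  ⌊1628/2^5⌋ = ⌊1628/32⌋ = 50
  ⌊1628/2^6⌋ = ⌊1628/64⌋ = 25
  ⌊1628/2^7⌋ = ⌊1628/128⌋ = 12
  ⌊1628/2^8⌋ = ⌊1628/256⌋ = 6
  ⌊1628/2^9⌋ = ⌊1628/512⌋ = 3
  ⌊1628/2^10⌋ = ⌊1628/1024⌋ = 1
(the next term ⌊1628/2^11⌋ = 0, terminating the sum). Summing: v_2(1628!) = 814 + 407 + 203 + 101 + 50 + 25 + 12 + 6 + 3 + 1 = 1622.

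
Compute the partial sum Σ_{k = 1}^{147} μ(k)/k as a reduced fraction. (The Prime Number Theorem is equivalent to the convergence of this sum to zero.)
Σ μ(k)/k = 66670440746206079837278951558338834430808994180477323/3338215550199730022503077710549980019122111551066811030

Values of μ(k) for 1 ≤ k ≤ 147: μ(1) = 1, μ(2) = -1, μ(3) = -1, μ(5) = -1, μ(6) = 1, μ(7) = -1, μ(10) = 1, μ(11) = -1, μ(13) = -1, μ(14) = 1, μ(15) = 1, μ(17) = -1, μ(19) = -1, μ(21) = 1, μ(22) = 1, μ(23) = -1, μ(26) = 1, μ(29) = -1, μ(30) = -1, μ(31) = -1, μ(33) = 1, μ(34) = 1, μ(35) = 1, μ(37) = -1, μ(38) = 1, μ(39) = 1, μ(41) = -1, μ(42) = -1, μ(43) = -1, μ(46) = 1, μ(47) = -1, μ(51) = 1, μ(53) = -1, μ(55) = 1, μ(57) = 1, μ(58) = 1, μ(59) = -1, μ(61) = -1, μ(62) = 1, μ(65) = 1, μ(66) = -1, μ(67) = -1, μ(69) = 1, μ(70) = -1, μ(71) = -1, μ(73) = -1, μ(74) = 1, μ(77) = 1, μ(78) = -1, μ(79) = -1, μ(82) = 1, μ(83) = -1, μ(85) = 1, μ(86) = 1, μ(87) = 1, μ(89) = -1, μ(91) = 1, μ(93) = 1, μ(94) = 1, μ(95) = 1, μ(97) = -1, μ(101) = -1, μ(102) = -1, μ(103) = -1, μ(105) = -1, μ(106) = 1, μ(107) = -1, μ(109) = -1, μ(110) = -1, μ(111) = 1, μ(113) = -1, μ(114) = -1, μ(115) = 1, μ(118) = 1, μ(119) = 1, μ(122) = 1, μ(123) = 1, μ(127) = -1, μ(129) = 1, μ(130) = -1, μ(131) = -1, μ(133) = 1, μ(134) = 1, μ(137) = -1, μ(138) = -1, μ(139) = -1, μ(141) = 1, μ(142) = 1, μ(143) = 1, μ(145) = 1, μ(146) = 1, with μ = 0 on non-squarefree integers. Summing μ(k)/k for k where μ(k) ≠ 0 gives 66670440746206079837278951558338834430808994180477323/3338215550199730022503077710549980019122111551066811030 ≈ 0.0200. (PNT ⟺ this sum → 0 as n → ∞.)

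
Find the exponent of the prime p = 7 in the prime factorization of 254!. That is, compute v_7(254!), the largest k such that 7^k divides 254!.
v_7(254!) = 41

Legendre's formula: v_p(n!) = Σ_{k ≥ 1} ⌊n / p^k⌋. For p = 7, n = 254, the terms are:
  ⌊254/7^1⌋ = ⌊254/7⌋ = 36
  ⌊254/7^2⌋ = ⌊254/49⌋ = 5
(the next term ⌊254/7^3⌋ = 0, terminating the sum). Summing: v_7(254!) = 36 + 5 = 41.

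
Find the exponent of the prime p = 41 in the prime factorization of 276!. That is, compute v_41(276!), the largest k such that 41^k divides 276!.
v_41(276!) = 6

Legendre's formula: v_p(n!) = Σ_{k ≥ 1} ⌊n / p^k⌋. For p = 41, n = 276, the terms are:
  ⌊276/41^1⌋ = ⌊276/41⌋ = 6
(the next term ⌊276/41^2⌋ = 0, terminating the sum). Summing: v_41(276!) = 6 = 6.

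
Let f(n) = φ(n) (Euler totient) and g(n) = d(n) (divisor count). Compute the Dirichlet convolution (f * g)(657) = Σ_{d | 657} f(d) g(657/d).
(φ * d)(657) = 962

Divisors of 657: [1, 3, 9, 73, 219, 657]. For each d | 657:
  d = 1: φ(1) · d(657/1) = 1 · 6 = 6
  d = 3: φ(3) · d(657/3) = 2 · 4 = 8
  d = 9: φ(9) · d(657/9) = 6 · 2 = 12
  d = 73: φ(73) · d(657/73) = 72 · 3 = 216
  d = 219: φ(219) · d(657/219) = 144 · 2 = 288
  d = 657: φ(657) · d(657/657) = 432 · 1 = 432
Summing: (φ * d)(657) = 6 + 8 + 12 + 216 + 288 + 432 = 962.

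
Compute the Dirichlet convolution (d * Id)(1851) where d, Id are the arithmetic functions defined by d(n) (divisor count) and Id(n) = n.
(d * Id)(1851) = 3095

Divisors of 1851: [1, 3, 617, 1851]. For each d | 1851:
  d = 1: d(1) · Id(1851/1) = 1 · 1851 = 1851
  d = 3: d(3) · Id(1851/3) = 2 · 617 = 1234
  d = 617: d(617) · Id(1851/617) = 2 · 3 = 6
  d = 1851: d(1851) · Id(1851/1851) = 4 · 1 = 4
Summing: (d * Id)(1851) = 1851 + 1234 + 6 + 4 = 3095.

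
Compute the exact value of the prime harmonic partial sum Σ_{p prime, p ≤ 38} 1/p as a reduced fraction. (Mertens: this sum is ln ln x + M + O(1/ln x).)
Σ 1/p = 11819186711467/7420738134810

π(38) = 12, so the primes ≤ 38 are [2, 3, 5, 7, 11, 13, 17, 19, 23, 29, 31, 37]. Summing 1/p over these primes: 11819186711467/7420738134810 ≈ 1.5927. Mertens estimate ln ln(38) + 0.2615 ≈ 1.5528.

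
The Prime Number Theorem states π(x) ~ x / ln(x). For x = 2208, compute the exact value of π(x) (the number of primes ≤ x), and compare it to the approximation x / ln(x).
π(2208) = 329;  x/ln(x) ≈ 286.76;  relative error ≈ 12.84%.

Directly count primes up to 2208: π(2208) = 329. The PNT approximation gives 2208/ln(2208) ≈ 2208/7.69984 ≈ 286.76. Relative error (π(x) − x/ln(x)) / π(x) ≈ 12.84%; the approximation is known to undercount slightly (Li(x) is a better estimate).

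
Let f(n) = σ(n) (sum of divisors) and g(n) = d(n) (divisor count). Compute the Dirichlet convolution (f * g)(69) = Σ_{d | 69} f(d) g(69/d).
(σ * d)(69) = 156

Divisors of 69: [1, 3, 23, 69]. For each d | 69:
  d = 1: σ(1) · d(69/1) = 1 · 4 = 4
  d = 3: σ(3) · d(69/3) = 4 · 2 = 8
  d = 23: σ(23) · d(69/23) = 24 · 2 = 48
  d = 69: σ(69) · d(69/69) = 96 · 1 = 96
Summing: (σ * d)(69) = 4 + 8 + 48 + 96 = 156.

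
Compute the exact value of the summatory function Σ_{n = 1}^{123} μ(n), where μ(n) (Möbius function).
Σ_{n ≤ 123} μ(n) = -1

Compute μ(n) for each 1 ≤ n ≤ 123: μ(1) = 1, μ(2) = -1, μ(3) = -1, μ(4) = 0, μ(5) = -1, μ(6) = 1, μ(7) = -1, μ(8) = 0, μ(9) = 0, μ(10) = 1, μ(11) = -1, μ(12) = 0, μ(13) = -1, μ(14) = 1, μ(15) = 1, μ(16) = 0, μ(17) = -1, μ(18) = 0, μ(19) = -1, μ(20) = 0, μ(21) = 1, μ(22) = 1, μ(23) = -1, μ(24) = 0, μ(25) = 0, μ(26) = 1, μ(27) = 0, μ(28) = 0, μ(29) = -1, μ(30) = -1, μ(31) = -1, μ(32) = 0, μ(33) = 1, μ(34) = 1, μ(35) = 1, μ(36) = 0, μ(37) = -1, μ(38) = 1, μ(39) = 1, μ(40) = 0, μ(41) = -1, μ(42) = -1, μ(43) = -1, μ(44) = 0, μ(45) = 0, μ(46) = 1, μ(47) = -1, μ(48) = 0, μ(49) = 0, μ(50) = 0, μ(51) = 1, μ(52) = 0, μ(53) = -1, μ(54) = 0, μ(55) = 1, μ(56) = 0, μ(57) = 1, μ(58) = 1, μ(59) = -1, μ(60) = 0, μ(61) = -1, μ(62) = 1, μ(63) = 0, μ(64) = 0, μ(65) = 1, μ(66) = -1, μ(67) = -1, μ(68) = 0, μ(69) = 1, μ(70) = -1, μ(71) = -1, μ(72) = 0, μ(73) = -1, μ(74) = 1, μ(75) = 0, μ(76) = 0, μ(77) = 1, μ(78) = -1, μ(79) = -1, μ(80) = 0, μ(81) = 0, μ(82) = 1, μ(83) = -1, μ(84) = 0, μ(85) = 1, μ(86) = 1, μ(87) = 1, μ(88) = 0, μ(89) = -1, μ(90) = 0, μ(91) = 1, μ(92) = 0, μ(93) = 1, μ(94) = 1, μ(95) = 1, μ(96) = 0, μ(97) = -1, μ(98) = 0, μ(99) = 0, μ(100) = 0, μ(101) = -1, μ(102) = -1, μ(103) = -1, μ(104) = 0, μ(105) = -1, μ(106) = 1, μ(107) = -1, μ(108) = 0, μ(109) = -1, μ(110) = -1, μ(111) = 1, μ(112) = 0, μ(113) = -1, μ(114) = -1, μ(115) = 1, μ(116) = 0, μ(117) = 0, μ(118) = 1, μ(119) = 1, μ(120) = 0, μ(121) = 0, μ(122) = 1, μ(123) = 1. Summing all 123 values: -1. (Mertens function M(x) = Σ_{n ≤ x} μ(n); on average M(x) should be small (PNT ⟺ M(x) = o(x)).)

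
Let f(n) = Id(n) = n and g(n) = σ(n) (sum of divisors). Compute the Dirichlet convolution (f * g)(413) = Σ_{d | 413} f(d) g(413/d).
(Id * σ)(413) = 1785

Divisors of 413: [1, 7, 59, 413]. For each d | 413:
  d = 1: Id(1) · σ(413/1) = 1 · 480 = 480
  d = 7: Id(7) · σ(413/7) = 7 · 60 = 420
  d = 59: Id(59) · σ(413/59) = 59 · 8 = 472
  d = 413: Id(413) · σ(413/413) = 413 · 1 = 413
Summing: (Id * σ)(413) = 480 + 420 + 472 + 413 = 1785.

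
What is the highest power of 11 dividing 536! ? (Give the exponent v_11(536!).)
v_11(536!) = 52

Legendre's formula: v_p(n!) = Σ_{k ≥ 1} ⌊n / p^k⌋. For p = 11, n = 536, the terms are:
  ⌊536/11^1⌋ = ⌊536/11⌋ = 48
  ⌊536/11^2⌋ = ⌊536/121⌋ = 4
(the next term ⌊536/11^3⌋ = 0, terminating the sum). Summing: v_11(536!) = 48 + 4 = 52.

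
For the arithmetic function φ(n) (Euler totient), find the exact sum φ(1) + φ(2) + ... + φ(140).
Σ_{n ≤ 140} φ(n) = 6000

Compute φ(n) for each 1 ≤ n ≤ 140: φ(1) = 1, φ(2) = 1, φ(3) = 2, φ(4) = 2, φ(5) = 4, φ(6) = 2, φ(7) = 6, φ(8) = 4, φ(9) = 6, φ(10) = 4, φ(11) = 10, φ(12) = 4, φ(13) = 12, φ(14) = 6, φ(15) = 8, φ(16) = 8, φ(17) = 16, φ(18) = 6, φ(19) = 18, φ(20) = 8, φ(21) = 12, φ(22) = 10, φ(23) = 22, φ(24) = 8, φ(25) = 20, φ(26) = 12, φ(27) = 18, φ(28) = 12, φ(29) = 28, φ(30) = 8, φ(31) = 30, φ(32) = 16, φ(33) = 20, φ(34) = 16, φ(35) = 24, φ(36) = 12, φ(37) = 36, φ(38) = 18, φ(39) = 24, φ(40) = 16, φ(41) = 40, φ(42) = 12, φ(43) = 42, φ(44) = 20, φ(45) = 24, φ(46) = 22, φ(47) = 46, φ(48) = 16, φ(49) = 42, φ(50) = 20, φ(51) = 32, φ(52) = 24, φ(53) = 52, φ(54) = 18, φ(55) = 40, φ(56) = 24, φ(57) = 36, φ(58) = 28, φ(59) = 58, φ(60) = 16, φ(61) = 60, φ(62) = 30, φ(63) = 36, φ(64) = 32, φ(65) = 48, φ(66) = 20, φ(67) = 66, φ(68) = 32, φ(69) = 44, φ(70) = 24, φ(71) = 70, φ(72) = 24, φ(73) = 72, φ(74) = 36, φ(75) = 40, φ(76) = 36, φ(77) = 60, φ(78) = 24, φ(79) = 78, φ(80) = 32, φ(81) = 54, φ(82) = 40, φ(83) = 82, φ(84) = 24, φ(85) = 64, φ(86) = 42, φ(87) = 56, φ(88) = 40, φ(89) = 88, φ(90) = 24, φ(91) = 72, φ(92) = 44, φ(93) = 60, φ(94) = 46, φ(95) = 72, φ(96) = 32, φ(97) = 96, φ(98) = 42, φ(99) = 60, φ(100) = 40, φ(101) = 100, φ(102) = 32, φ(103) = 102, φ(104) = 48, φ(105) = 48, φ(106) = 52, φ(107) = 106, φ(108) = 36, φ(109) = 108, φ(110) = 40, φ(111) = 72, φ(112) = 48, φ(113) = 112, φ(114) = 36, φ(115) = 88, φ(116) = 56, φ(117) = 72, φ(118) = 58, φ(119) = 96, φ(120) = 32, φ(121) = 110, φ(122) = 60, φ(123) = 80, φ(124) = 60, φ(125) = 100, φ(126) = 36, φ(127) = 126, φ(128) = 64, φ(129) = 84, φ(130) = 48, φ(131) = 130, φ(132) = 40, φ(133) = 108, φ(134) = 66, φ(135) = 72, φ(136) = 64, φ(137) = 136, φ(138) = 44, φ(139) = 138, φ(140) = 48. Summing all 140 values: 6000. (Average order: Σ_{n ≤ x} φ(n) ~ (3/π²) x². For x = 140, (3/π²)·140² ≈ 5957.69.)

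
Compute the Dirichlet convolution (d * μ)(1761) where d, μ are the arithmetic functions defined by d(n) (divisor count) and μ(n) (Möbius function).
(d * μ)(1761) = 1

Divisors of 1761: [1, 3, 587, 1761]. For each d | 1761:
  d = 1: d(1) · μ(1761/1) = 1 · 1 = 1
  d = 3: d(3) · μ(1761/3) = 2 · -1 = -2
  d = 587: d(587) · μ(1761/587) = 2 · -1 = -2
  d = 1761: d(1761) · μ(1761/1761) = 4 · 1 = 4
Summing: (d * μ)(1761) = 1 + -2 + -2 + 4 = 1.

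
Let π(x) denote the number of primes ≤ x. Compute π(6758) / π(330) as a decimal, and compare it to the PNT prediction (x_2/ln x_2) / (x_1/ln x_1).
π(6758)/π(330) = 869/66 ≈ 13.1667;  PNT prediction ≈ 13.4670.

π(330) = 66 and π(6758) = 869, so π(6758)/π(330) ≈ 13.1667. The PNT-predicted ratio is (6758/ln(6758)) / (330/ln(330)) ≈ 13.4670. The two agree to within a few percent, as expected.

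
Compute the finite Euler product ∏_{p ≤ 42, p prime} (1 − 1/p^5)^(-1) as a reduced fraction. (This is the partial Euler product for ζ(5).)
∏ = 74875808585870055616502751635850749659928795918147986481/72209283302841655787041441691786569299878431940565073920

The primes p ≤ 42 are [2, 3, 5, 7, 11, 13, 17, 19, 23, 29, 31, 37, 41]. For each prime, (1 − 1/p^5)^(-1) = p^5 / (p^5 − 1). The product is (1 − 1/2^5)^(-1), (1 − 1/3^5)^(-1), (1 − 1/5^5)^(-1), (1 − 1/7^5)^(-1), (1 − 1/11^5)^(-1), (1 − 1/13^5)^(-1), (1 − 1/17^5)^(-1), (1 − 1/19^5)^(-1), (1 − 1/23^5)^(-1), (1 − 1/29^5)^(-1), (1 − 1/31^5)^(-1), (1 − 1/37^5)^(-1), (1 − 1/41^5)^(-1) = ∏ p^5 / (p^5 − 1) = 74875808585870055616502751635850749659928795918147986481/72209283302841655787041441691786569299878431940565073920.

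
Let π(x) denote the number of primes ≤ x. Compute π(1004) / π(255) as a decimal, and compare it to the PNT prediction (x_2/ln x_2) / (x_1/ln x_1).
π(1004)/π(255) = 168/54 ≈ 3.1111;  PNT prediction ≈ 3.1566.

π(255) = 54 and π(1004) = 168, so π(1004)/π(255) ≈ 3.1111. The PNT-predicted ratio is (1004/ln(1004)) / (255/ln(255)) ≈ 3.1566. The two agree to within a few percent, as expected.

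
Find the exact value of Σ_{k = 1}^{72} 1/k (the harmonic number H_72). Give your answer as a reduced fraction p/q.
H_72 = 9112469359293533278712889630349/1874681189225708508850515710400

Direct summation: H_72 = 1 + 1/2 + ... + 1/72. The least common denominator is lcm(1, ..., 72) = 5624043567677125526551547131200; over this denominator the numerator is 5624043567677125526551547131200 + 2812021783838562763275773565600 + 1874681189225708508850515710400 + 1406010891919281381637886782800 + 1124808713535425105310309426240 + 937340594612854254425257855200 + 803434795382446503793078161600 + 703005445959640690818943391400 + 624893729741902836283505236800 + 562404356767712552655154713120 + 511276687970647775141049739200 + 468670297306427127212628927600 + 432618735975163502042426702400 + 401717397691223251896539080800 + 374936237845141701770103142080 + 351502722979820345409471695700 + 330826092216301501561855713600 + 312446864870951418141752618400 + 296002293035638185607976164800 + 281202178383856276327577356560 + 267811598460815501264359387200 + 255638343985323887570524869600 + 244523633377266327241371614400 + 234335148653213563606314463800 + 224961742707085021062061885248 + 216309367987581751021213351200 + 208297909913967612094501745600 + 200858698845611625948269540400 + 193932536816452604363846452800 + 187468118922570850885051571040 + 181420760247649210533920875200 + 175751361489910172704735847850 + 170425562656882591713683246400 + 165413046108150750780927856800 + 160686959076489300758615632320 + 156223432435475709070876309200 + 152001177504787176393285057600 + 148001146517819092803988082400 + 144206245325054500680808900800 + 140601089191928138163788678280 + 137171794333588427476867003200 + 133905799230407750632179693600 + 130791710876212221547710398400 + 127819171992661943785262434800 + 124978745948380567256701047360 + 122261816688633163620685807200 + 119660501439938840990458449600 + 117167574326606781803157231900 + 114776399340349500541868308800 + 112480871353542510531030942624 + 110275364072100500520618571200 + 108154683993790875510606675600 + 106114029578813689180217870400 + 104148954956983806047250872800 + 102255337594129555028209947840 + 100429349422805812974134770200 + 98667431011879395202658721600 + 96966268408226302181923226400 + 95322772333510602144941476800 + 93734059461285425442525785520 + 92197435535690582402484379200 + 90710380123824605266960437600 + 89270532820271833754786462400 + 87875680744955086352367923925 + 86523747195032700408485340480 + 85212781328441295856841623200 + 83940948771300380993306673600 + 82706523054075375390463928400 + 81507877792422109080457204800 + 80343479538244650379307816160 + 79211881234889091923261227200 + 78111716217737854535438154600 = 27337408077880599836138668891047, so H_72 = 27337408077880599836138668891047/5624043567677125526551547131200; reducing by gcd(27337408077880599836138668891047, 5624043567677125526551547131200) = 3 gives 9112469359293533278712889630349/1874681189225708508850515710400 ≈ 4.86081. (The PNT-adjacent estimate ln(72) + γ ≈ 4.85388 matches within O(1/n).)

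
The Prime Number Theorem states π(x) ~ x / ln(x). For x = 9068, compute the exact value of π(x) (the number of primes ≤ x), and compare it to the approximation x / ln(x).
π(9068) = 1127;  x/ln(x) ≈ 995.12;  relative error ≈ 11.70%.

Directly count primes up to 9068: π(9068) = 1127. The PNT approximation gives 9068/ln(9068) ≈ 9068/9.11251 ≈ 995.12. Relative error (π(x) − x/ln(x)) / π(x) ≈ 11.70%; the approximation is known to undercount slightly (Li(x) is a better estimate).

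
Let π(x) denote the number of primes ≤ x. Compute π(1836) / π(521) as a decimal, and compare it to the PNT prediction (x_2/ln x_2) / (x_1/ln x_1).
π(1836)/π(521) = 282/98 ≈ 2.8776;  PNT prediction ≈ 2.9334.

π(521) = 98 and π(1836) = 282, so π(1836)/π(521) ≈ 2.8776. The PNT-predicted ratio is (1836/ln(1836)) / (521/ln(521)) ≈ 2.9334. The two agree to within a few percent, as expected.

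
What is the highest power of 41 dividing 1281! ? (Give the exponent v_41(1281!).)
v_41(1281!) = 31

Legendre's formula: v_p(n!) = Σ_{k ≥ 1} ⌊n / p^k⌋. For p = 41, n = 1281, the terms are:
  ⌊1281/41^1⌋ = ⌊1281/41⌋ = 31
(the next term ⌊1281/41^2⌋ = 0, terminating the sum). Summing: v_41(1281!) = 31 = 31.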